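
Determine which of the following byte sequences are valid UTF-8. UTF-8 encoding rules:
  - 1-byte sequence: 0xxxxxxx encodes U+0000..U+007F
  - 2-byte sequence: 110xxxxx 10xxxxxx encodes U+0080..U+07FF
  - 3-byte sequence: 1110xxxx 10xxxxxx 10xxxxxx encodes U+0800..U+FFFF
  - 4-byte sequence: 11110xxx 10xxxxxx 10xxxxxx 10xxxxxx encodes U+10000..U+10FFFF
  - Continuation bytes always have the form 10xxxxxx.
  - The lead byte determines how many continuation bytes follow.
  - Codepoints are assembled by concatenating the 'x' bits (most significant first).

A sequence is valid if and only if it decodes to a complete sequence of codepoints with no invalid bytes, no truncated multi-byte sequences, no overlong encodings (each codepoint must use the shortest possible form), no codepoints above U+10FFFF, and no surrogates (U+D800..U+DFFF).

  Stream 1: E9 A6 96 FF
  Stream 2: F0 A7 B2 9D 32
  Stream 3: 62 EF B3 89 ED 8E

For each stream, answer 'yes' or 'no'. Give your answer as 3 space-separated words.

Stream 1: error at byte offset 3. INVALID
Stream 2: decodes cleanly. VALID
Stream 3: error at byte offset 6. INVALID

Answer: no yes no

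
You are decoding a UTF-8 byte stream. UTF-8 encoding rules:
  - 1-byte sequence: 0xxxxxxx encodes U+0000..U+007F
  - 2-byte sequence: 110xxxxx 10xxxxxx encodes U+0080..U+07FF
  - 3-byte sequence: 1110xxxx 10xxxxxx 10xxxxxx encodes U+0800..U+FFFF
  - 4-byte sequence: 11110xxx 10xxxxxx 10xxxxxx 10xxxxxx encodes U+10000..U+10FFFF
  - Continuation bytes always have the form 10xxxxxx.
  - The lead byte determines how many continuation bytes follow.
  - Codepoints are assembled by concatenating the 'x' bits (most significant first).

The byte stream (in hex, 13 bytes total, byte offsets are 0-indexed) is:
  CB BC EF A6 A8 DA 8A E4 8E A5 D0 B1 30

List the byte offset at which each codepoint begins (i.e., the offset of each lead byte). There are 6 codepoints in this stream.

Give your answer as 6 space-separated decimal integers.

Answer: 0 2 5 7 10 12

Derivation:
Byte[0]=CB: 2-byte lead, need 1 cont bytes. acc=0xB
Byte[1]=BC: continuation. acc=(acc<<6)|0x3C=0x2FC
Completed: cp=U+02FC (starts at byte 0)
Byte[2]=EF: 3-byte lead, need 2 cont bytes. acc=0xF
Byte[3]=A6: continuation. acc=(acc<<6)|0x26=0x3E6
Byte[4]=A8: continuation. acc=(acc<<6)|0x28=0xF9A8
Completed: cp=U+F9A8 (starts at byte 2)
Byte[5]=DA: 2-byte lead, need 1 cont bytes. acc=0x1A
Byte[6]=8A: continuation. acc=(acc<<6)|0x0A=0x68A
Completed: cp=U+068A (starts at byte 5)
Byte[7]=E4: 3-byte lead, need 2 cont bytes. acc=0x4
Byte[8]=8E: continuation. acc=(acc<<6)|0x0E=0x10E
Byte[9]=A5: continuation. acc=(acc<<6)|0x25=0x43A5
Completed: cp=U+43A5 (starts at byte 7)
Byte[10]=D0: 2-byte lead, need 1 cont bytes. acc=0x10
Byte[11]=B1: continuation. acc=(acc<<6)|0x31=0x431
Completed: cp=U+0431 (starts at byte 10)
Byte[12]=30: 1-byte ASCII. cp=U+0030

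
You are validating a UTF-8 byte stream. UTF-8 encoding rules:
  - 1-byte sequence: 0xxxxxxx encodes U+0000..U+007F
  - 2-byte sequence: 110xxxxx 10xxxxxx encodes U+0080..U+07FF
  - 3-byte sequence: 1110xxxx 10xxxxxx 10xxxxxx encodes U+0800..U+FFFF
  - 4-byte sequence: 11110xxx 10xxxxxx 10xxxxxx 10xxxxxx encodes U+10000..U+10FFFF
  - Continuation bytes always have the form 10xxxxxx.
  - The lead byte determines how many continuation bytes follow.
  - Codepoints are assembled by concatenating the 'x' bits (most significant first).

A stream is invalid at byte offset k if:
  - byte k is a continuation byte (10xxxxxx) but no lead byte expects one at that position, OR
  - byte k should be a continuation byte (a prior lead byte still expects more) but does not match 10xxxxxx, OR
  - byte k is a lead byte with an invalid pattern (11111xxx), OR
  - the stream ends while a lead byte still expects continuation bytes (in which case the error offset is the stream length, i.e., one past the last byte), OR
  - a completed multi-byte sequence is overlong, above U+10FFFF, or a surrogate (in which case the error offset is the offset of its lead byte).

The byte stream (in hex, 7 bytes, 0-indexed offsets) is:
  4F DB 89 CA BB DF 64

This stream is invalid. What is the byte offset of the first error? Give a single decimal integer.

Byte[0]=4F: 1-byte ASCII. cp=U+004F
Byte[1]=DB: 2-byte lead, need 1 cont bytes. acc=0x1B
Byte[2]=89: continuation. acc=(acc<<6)|0x09=0x6C9
Completed: cp=U+06C9 (starts at byte 1)
Byte[3]=CA: 2-byte lead, need 1 cont bytes. acc=0xA
Byte[4]=BB: continuation. acc=(acc<<6)|0x3B=0x2BB
Completed: cp=U+02BB (starts at byte 3)
Byte[5]=DF: 2-byte lead, need 1 cont bytes. acc=0x1F
Byte[6]=64: expected 10xxxxxx continuation. INVALID

Answer: 6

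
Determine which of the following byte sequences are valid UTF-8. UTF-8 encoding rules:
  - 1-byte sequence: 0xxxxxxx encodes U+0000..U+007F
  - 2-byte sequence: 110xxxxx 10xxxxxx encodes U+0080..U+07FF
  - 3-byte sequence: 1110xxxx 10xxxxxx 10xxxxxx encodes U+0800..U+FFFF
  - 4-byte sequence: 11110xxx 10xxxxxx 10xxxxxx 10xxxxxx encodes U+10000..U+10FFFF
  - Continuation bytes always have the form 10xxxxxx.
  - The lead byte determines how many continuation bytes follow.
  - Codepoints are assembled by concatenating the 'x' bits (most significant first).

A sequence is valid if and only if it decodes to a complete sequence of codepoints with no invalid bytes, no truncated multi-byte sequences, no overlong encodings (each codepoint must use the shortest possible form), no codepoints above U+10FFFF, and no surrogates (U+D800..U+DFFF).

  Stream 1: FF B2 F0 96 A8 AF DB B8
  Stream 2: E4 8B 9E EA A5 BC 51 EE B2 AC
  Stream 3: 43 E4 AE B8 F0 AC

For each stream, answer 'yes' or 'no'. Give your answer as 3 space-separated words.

Stream 1: error at byte offset 0. INVALID
Stream 2: decodes cleanly. VALID
Stream 3: error at byte offset 6. INVALID

Answer: no yes no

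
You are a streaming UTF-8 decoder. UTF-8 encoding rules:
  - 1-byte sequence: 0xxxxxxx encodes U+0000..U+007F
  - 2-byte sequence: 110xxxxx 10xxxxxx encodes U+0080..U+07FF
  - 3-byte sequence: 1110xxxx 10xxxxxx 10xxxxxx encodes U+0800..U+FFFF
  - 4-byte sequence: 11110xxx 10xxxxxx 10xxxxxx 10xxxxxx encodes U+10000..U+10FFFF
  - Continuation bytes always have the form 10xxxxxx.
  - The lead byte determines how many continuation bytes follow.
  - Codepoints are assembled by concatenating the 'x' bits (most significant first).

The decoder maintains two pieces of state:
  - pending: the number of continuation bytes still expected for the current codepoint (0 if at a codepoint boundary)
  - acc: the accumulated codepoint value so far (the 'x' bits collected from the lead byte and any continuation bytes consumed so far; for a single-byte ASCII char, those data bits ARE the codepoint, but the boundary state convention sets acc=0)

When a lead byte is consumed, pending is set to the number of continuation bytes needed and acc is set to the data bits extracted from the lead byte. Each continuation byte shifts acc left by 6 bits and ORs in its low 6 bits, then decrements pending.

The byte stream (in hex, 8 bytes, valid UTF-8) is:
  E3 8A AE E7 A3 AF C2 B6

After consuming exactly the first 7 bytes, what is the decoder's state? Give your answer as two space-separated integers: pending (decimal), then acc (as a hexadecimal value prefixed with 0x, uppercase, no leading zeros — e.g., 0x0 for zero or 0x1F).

Answer: 1 0x2

Derivation:
Byte[0]=E3: 3-byte lead. pending=2, acc=0x3
Byte[1]=8A: continuation. acc=(acc<<6)|0x0A=0xCA, pending=1
Byte[2]=AE: continuation. acc=(acc<<6)|0x2E=0x32AE, pending=0
Byte[3]=E7: 3-byte lead. pending=2, acc=0x7
Byte[4]=A3: continuation. acc=(acc<<6)|0x23=0x1E3, pending=1
Byte[5]=AF: continuation. acc=(acc<<6)|0x2F=0x78EF, pending=0
Byte[6]=C2: 2-byte lead. pending=1, acc=0x2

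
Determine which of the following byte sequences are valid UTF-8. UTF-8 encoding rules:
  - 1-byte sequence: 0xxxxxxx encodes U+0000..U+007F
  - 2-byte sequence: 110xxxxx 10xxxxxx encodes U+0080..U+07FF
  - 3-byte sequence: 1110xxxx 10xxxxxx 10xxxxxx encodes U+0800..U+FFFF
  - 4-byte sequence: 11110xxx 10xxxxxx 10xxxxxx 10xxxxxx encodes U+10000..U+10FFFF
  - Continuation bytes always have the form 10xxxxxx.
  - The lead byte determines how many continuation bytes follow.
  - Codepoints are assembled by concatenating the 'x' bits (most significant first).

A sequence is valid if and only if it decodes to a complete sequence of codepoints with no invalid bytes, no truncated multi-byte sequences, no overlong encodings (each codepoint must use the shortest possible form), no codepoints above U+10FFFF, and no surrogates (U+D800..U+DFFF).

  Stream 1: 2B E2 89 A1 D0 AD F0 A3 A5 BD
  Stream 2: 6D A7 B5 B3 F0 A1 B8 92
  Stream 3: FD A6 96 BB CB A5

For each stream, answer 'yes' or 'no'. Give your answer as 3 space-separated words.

Answer: yes no no

Derivation:
Stream 1: decodes cleanly. VALID
Stream 2: error at byte offset 1. INVALID
Stream 3: error at byte offset 0. INVALID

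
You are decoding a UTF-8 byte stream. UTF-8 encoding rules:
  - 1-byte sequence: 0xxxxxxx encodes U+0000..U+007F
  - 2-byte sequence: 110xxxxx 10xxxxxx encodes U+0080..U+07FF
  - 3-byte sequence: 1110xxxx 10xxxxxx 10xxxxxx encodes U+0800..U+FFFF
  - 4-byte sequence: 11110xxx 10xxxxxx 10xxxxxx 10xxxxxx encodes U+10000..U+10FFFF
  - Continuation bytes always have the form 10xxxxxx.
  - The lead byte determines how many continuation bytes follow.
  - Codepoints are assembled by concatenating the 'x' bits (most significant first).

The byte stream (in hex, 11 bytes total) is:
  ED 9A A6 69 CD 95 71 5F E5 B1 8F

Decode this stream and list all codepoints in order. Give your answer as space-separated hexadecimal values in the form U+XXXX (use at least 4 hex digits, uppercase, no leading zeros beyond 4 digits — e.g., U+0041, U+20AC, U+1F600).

Byte[0]=ED: 3-byte lead, need 2 cont bytes. acc=0xD
Byte[1]=9A: continuation. acc=(acc<<6)|0x1A=0x35A
Byte[2]=A6: continuation. acc=(acc<<6)|0x26=0xD6A6
Completed: cp=U+D6A6 (starts at byte 0)
Byte[3]=69: 1-byte ASCII. cp=U+0069
Byte[4]=CD: 2-byte lead, need 1 cont bytes. acc=0xD
Byte[5]=95: continuation. acc=(acc<<6)|0x15=0x355
Completed: cp=U+0355 (starts at byte 4)
Byte[6]=71: 1-byte ASCII. cp=U+0071
Byte[7]=5F: 1-byte ASCII. cp=U+005F
Byte[8]=E5: 3-byte lead, need 2 cont bytes. acc=0x5
Byte[9]=B1: continuation. acc=(acc<<6)|0x31=0x171
Byte[10]=8F: continuation. acc=(acc<<6)|0x0F=0x5C4F
Completed: cp=U+5C4F (starts at byte 8)

Answer: U+D6A6 U+0069 U+0355 U+0071 U+005F U+5C4F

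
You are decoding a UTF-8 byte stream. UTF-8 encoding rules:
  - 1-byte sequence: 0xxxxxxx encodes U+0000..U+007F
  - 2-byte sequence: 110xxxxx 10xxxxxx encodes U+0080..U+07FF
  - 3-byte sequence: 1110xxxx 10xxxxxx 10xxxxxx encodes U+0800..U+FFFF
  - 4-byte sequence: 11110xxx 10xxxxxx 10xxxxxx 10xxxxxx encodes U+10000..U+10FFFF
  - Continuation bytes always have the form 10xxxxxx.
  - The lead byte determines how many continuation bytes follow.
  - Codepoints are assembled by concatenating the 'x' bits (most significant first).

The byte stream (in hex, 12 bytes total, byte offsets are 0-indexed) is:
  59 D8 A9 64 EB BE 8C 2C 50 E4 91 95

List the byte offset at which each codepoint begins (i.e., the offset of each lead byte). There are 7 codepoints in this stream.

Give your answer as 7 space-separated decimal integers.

Answer: 0 1 3 4 7 8 9

Derivation:
Byte[0]=59: 1-byte ASCII. cp=U+0059
Byte[1]=D8: 2-byte lead, need 1 cont bytes. acc=0x18
Byte[2]=A9: continuation. acc=(acc<<6)|0x29=0x629
Completed: cp=U+0629 (starts at byte 1)
Byte[3]=64: 1-byte ASCII. cp=U+0064
Byte[4]=EB: 3-byte lead, need 2 cont bytes. acc=0xB
Byte[5]=BE: continuation. acc=(acc<<6)|0x3E=0x2FE
Byte[6]=8C: continuation. acc=(acc<<6)|0x0C=0xBF8C
Completed: cp=U+BF8C (starts at byte 4)
Byte[7]=2C: 1-byte ASCII. cp=U+002C
Byte[8]=50: 1-byte ASCII. cp=U+0050
Byte[9]=E4: 3-byte lead, need 2 cont bytes. acc=0x4
Byte[10]=91: continuation. acc=(acc<<6)|0x11=0x111
Byte[11]=95: continuation. acc=(acc<<6)|0x15=0x4455
Completed: cp=U+4455 (starts at byte 9)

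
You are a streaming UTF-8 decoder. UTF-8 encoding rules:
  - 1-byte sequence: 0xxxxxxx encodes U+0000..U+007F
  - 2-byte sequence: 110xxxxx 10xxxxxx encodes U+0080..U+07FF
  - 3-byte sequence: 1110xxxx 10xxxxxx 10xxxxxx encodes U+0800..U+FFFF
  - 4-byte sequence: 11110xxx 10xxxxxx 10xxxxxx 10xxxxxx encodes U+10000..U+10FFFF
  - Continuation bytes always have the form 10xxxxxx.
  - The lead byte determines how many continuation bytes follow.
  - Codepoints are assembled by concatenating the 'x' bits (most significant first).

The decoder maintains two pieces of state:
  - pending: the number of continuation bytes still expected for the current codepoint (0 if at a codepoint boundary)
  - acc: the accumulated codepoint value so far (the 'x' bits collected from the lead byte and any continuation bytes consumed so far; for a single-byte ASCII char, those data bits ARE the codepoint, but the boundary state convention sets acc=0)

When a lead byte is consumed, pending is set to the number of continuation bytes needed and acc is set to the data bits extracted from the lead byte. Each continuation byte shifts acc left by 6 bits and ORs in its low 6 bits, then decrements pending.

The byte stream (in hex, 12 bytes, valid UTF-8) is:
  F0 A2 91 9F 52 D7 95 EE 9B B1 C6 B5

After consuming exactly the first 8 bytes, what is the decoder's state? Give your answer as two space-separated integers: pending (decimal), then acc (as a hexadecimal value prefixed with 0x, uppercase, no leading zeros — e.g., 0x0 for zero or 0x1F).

Answer: 2 0xE

Derivation:
Byte[0]=F0: 4-byte lead. pending=3, acc=0x0
Byte[1]=A2: continuation. acc=(acc<<6)|0x22=0x22, pending=2
Byte[2]=91: continuation. acc=(acc<<6)|0x11=0x891, pending=1
Byte[3]=9F: continuation. acc=(acc<<6)|0x1F=0x2245F, pending=0
Byte[4]=52: 1-byte. pending=0, acc=0x0
Byte[5]=D7: 2-byte lead. pending=1, acc=0x17
Byte[6]=95: continuation. acc=(acc<<6)|0x15=0x5D5, pending=0
Byte[7]=EE: 3-byte lead. pending=2, acc=0xE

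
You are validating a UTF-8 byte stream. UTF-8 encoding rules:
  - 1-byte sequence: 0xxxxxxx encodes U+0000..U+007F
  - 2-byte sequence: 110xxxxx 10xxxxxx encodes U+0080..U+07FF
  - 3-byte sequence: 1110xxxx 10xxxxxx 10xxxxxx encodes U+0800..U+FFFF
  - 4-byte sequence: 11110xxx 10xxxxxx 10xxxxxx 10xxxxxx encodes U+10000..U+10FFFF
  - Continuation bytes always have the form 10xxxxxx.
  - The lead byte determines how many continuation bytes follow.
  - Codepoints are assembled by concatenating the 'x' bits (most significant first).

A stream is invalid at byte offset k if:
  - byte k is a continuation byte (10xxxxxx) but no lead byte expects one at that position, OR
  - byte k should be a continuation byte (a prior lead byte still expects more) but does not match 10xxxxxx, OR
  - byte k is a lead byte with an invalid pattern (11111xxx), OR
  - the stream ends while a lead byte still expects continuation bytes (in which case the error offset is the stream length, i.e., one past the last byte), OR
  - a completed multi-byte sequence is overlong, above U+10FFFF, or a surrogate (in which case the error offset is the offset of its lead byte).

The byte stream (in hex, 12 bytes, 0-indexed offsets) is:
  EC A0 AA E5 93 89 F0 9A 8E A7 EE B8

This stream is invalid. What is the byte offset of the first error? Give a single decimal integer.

Byte[0]=EC: 3-byte lead, need 2 cont bytes. acc=0xC
Byte[1]=A0: continuation. acc=(acc<<6)|0x20=0x320
Byte[2]=AA: continuation. acc=(acc<<6)|0x2A=0xC82A
Completed: cp=U+C82A (starts at byte 0)
Byte[3]=E5: 3-byte lead, need 2 cont bytes. acc=0x5
Byte[4]=93: continuation. acc=(acc<<6)|0x13=0x153
Byte[5]=89: continuation. acc=(acc<<6)|0x09=0x54C9
Completed: cp=U+54C9 (starts at byte 3)
Byte[6]=F0: 4-byte lead, need 3 cont bytes. acc=0x0
Byte[7]=9A: continuation. acc=(acc<<6)|0x1A=0x1A
Byte[8]=8E: continuation. acc=(acc<<6)|0x0E=0x68E
Byte[9]=A7: continuation. acc=(acc<<6)|0x27=0x1A3A7
Completed: cp=U+1A3A7 (starts at byte 6)
Byte[10]=EE: 3-byte lead, need 2 cont bytes. acc=0xE
Byte[11]=B8: continuation. acc=(acc<<6)|0x38=0x3B8
Byte[12]: stream ended, expected continuation. INVALID

Answer: 12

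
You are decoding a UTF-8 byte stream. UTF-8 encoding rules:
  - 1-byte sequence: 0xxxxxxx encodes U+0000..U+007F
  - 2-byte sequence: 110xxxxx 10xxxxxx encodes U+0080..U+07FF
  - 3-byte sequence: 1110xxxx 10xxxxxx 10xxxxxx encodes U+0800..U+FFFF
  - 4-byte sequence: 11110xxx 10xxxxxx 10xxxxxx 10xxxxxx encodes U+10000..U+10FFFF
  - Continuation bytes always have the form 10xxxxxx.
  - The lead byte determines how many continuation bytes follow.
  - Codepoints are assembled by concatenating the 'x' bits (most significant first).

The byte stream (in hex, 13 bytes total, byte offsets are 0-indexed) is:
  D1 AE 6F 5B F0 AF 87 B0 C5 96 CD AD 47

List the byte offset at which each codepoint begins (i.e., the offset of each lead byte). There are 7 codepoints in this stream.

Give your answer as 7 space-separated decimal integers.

Byte[0]=D1: 2-byte lead, need 1 cont bytes. acc=0x11
Byte[1]=AE: continuation. acc=(acc<<6)|0x2E=0x46E
Completed: cp=U+046E (starts at byte 0)
Byte[2]=6F: 1-byte ASCII. cp=U+006F
Byte[3]=5B: 1-byte ASCII. cp=U+005B
Byte[4]=F0: 4-byte lead, need 3 cont bytes. acc=0x0
Byte[5]=AF: continuation. acc=(acc<<6)|0x2F=0x2F
Byte[6]=87: continuation. acc=(acc<<6)|0x07=0xBC7
Byte[7]=B0: continuation. acc=(acc<<6)|0x30=0x2F1F0
Completed: cp=U+2F1F0 (starts at byte 4)
Byte[8]=C5: 2-byte lead, need 1 cont bytes. acc=0x5
Byte[9]=96: continuation. acc=(acc<<6)|0x16=0x156
Completed: cp=U+0156 (starts at byte 8)
Byte[10]=CD: 2-byte lead, need 1 cont bytes. acc=0xD
Byte[11]=AD: continuation. acc=(acc<<6)|0x2D=0x36D
Completed: cp=U+036D (starts at byte 10)
Byte[12]=47: 1-byte ASCII. cp=U+0047

Answer: 0 2 3 4 8 10 12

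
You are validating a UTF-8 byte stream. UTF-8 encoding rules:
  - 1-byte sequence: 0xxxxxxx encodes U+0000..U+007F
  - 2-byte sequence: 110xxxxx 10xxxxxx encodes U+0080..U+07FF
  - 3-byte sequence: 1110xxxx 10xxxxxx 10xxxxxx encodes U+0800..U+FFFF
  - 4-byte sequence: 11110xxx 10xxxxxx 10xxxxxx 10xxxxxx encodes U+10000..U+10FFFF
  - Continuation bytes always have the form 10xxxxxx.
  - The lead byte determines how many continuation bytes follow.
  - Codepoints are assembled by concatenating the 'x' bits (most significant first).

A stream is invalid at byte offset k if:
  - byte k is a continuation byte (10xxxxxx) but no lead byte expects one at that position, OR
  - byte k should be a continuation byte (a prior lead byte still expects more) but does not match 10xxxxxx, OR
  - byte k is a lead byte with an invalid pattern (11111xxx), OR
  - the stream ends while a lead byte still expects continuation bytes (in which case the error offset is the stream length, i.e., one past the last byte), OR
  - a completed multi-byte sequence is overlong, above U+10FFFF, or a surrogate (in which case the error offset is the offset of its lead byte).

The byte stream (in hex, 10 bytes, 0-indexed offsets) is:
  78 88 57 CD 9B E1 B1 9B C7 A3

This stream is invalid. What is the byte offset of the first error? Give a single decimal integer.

Byte[0]=78: 1-byte ASCII. cp=U+0078
Byte[1]=88: INVALID lead byte (not 0xxx/110x/1110/11110)

Answer: 1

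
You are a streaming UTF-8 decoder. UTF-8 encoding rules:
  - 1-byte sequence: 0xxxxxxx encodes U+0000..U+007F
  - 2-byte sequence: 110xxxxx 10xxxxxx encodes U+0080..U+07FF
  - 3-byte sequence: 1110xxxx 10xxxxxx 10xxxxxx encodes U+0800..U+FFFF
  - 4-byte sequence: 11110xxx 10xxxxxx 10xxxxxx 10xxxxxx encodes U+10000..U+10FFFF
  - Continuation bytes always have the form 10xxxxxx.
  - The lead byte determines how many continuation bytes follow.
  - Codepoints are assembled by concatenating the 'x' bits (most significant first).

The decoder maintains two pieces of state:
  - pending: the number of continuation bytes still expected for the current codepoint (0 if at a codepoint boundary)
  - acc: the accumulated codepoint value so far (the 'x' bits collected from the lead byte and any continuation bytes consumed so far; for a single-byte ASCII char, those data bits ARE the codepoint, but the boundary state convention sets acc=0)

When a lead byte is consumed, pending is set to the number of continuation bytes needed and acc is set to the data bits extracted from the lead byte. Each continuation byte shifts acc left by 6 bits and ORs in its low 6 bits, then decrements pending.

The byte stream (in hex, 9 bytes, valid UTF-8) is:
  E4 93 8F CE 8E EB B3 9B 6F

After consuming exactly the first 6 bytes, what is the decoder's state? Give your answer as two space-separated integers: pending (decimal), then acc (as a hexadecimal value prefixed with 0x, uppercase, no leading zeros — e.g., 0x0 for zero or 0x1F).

Byte[0]=E4: 3-byte lead. pending=2, acc=0x4
Byte[1]=93: continuation. acc=(acc<<6)|0x13=0x113, pending=1
Byte[2]=8F: continuation. acc=(acc<<6)|0x0F=0x44CF, pending=0
Byte[3]=CE: 2-byte lead. pending=1, acc=0xE
Byte[4]=8E: continuation. acc=(acc<<6)|0x0E=0x38E, pending=0
Byte[5]=EB: 3-byte lead. pending=2, acc=0xB

Answer: 2 0xB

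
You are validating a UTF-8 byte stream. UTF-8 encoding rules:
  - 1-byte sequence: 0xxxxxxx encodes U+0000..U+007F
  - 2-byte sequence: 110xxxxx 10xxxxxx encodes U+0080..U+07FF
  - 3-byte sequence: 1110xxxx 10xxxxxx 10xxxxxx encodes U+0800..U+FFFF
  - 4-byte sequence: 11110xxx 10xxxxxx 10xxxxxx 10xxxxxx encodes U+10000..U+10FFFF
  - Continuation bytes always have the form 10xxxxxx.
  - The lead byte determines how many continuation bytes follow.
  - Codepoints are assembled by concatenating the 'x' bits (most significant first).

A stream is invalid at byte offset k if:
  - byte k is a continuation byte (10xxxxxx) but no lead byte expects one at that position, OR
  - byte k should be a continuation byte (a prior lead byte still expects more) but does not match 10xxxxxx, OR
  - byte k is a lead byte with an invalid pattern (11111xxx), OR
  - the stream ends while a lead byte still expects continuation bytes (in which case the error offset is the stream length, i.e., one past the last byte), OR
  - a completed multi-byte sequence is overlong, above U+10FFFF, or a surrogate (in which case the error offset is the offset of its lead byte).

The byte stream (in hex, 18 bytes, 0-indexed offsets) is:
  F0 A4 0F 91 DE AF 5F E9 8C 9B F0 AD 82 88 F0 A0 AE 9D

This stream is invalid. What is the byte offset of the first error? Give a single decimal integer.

Byte[0]=F0: 4-byte lead, need 3 cont bytes. acc=0x0
Byte[1]=A4: continuation. acc=(acc<<6)|0x24=0x24
Byte[2]=0F: expected 10xxxxxx continuation. INVALID

Answer: 2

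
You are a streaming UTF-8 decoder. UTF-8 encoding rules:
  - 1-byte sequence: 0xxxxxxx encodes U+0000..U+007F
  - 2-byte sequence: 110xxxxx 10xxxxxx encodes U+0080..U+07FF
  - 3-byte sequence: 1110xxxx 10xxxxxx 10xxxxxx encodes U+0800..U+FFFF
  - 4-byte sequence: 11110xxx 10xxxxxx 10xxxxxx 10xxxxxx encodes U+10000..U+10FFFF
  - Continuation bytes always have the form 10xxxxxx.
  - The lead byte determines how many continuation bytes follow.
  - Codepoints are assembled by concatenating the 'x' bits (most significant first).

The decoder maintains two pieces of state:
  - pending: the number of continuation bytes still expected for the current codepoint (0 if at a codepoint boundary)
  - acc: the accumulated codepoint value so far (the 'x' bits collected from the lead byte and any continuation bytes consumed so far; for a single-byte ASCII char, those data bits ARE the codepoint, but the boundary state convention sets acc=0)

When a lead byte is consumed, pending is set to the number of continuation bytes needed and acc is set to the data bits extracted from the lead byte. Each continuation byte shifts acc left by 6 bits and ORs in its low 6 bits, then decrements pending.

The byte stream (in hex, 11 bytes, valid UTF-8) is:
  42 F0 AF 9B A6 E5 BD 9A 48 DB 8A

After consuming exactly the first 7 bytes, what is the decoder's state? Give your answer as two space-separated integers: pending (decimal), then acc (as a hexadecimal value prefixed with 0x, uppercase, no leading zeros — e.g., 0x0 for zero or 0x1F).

Answer: 1 0x17D

Derivation:
Byte[0]=42: 1-byte. pending=0, acc=0x0
Byte[1]=F0: 4-byte lead. pending=3, acc=0x0
Byte[2]=AF: continuation. acc=(acc<<6)|0x2F=0x2F, pending=2
Byte[3]=9B: continuation. acc=(acc<<6)|0x1B=0xBDB, pending=1
Byte[4]=A6: continuation. acc=(acc<<6)|0x26=0x2F6E6, pending=0
Byte[5]=E5: 3-byte lead. pending=2, acc=0x5
Byte[6]=BD: continuation. acc=(acc<<6)|0x3D=0x17D, pending=1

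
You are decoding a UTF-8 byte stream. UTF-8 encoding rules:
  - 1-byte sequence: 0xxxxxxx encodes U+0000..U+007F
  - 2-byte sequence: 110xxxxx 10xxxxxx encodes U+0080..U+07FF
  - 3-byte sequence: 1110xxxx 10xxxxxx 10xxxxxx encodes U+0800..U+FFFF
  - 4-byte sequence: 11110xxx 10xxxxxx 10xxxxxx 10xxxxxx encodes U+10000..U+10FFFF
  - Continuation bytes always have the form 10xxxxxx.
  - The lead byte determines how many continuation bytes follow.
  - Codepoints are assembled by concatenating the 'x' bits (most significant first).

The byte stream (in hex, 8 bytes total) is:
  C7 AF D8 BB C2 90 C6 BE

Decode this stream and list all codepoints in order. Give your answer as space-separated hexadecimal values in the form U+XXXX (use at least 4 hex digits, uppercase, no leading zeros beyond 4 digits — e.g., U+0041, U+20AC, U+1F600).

Answer: U+01EF U+063B U+0090 U+01BE

Derivation:
Byte[0]=C7: 2-byte lead, need 1 cont bytes. acc=0x7
Byte[1]=AF: continuation. acc=(acc<<6)|0x2F=0x1EF
Completed: cp=U+01EF (starts at byte 0)
Byte[2]=D8: 2-byte lead, need 1 cont bytes. acc=0x18
Byte[3]=BB: continuation. acc=(acc<<6)|0x3B=0x63B
Completed: cp=U+063B (starts at byte 2)
Byte[4]=C2: 2-byte lead, need 1 cont bytes. acc=0x2
Byte[5]=90: continuation. acc=(acc<<6)|0x10=0x90
Completed: cp=U+0090 (starts at byte 4)
Byte[6]=C6: 2-byte lead, need 1 cont bytes. acc=0x6
Byte[7]=BE: continuation. acc=(acc<<6)|0x3E=0x1BE
Completed: cp=U+01BE (starts at byte 6)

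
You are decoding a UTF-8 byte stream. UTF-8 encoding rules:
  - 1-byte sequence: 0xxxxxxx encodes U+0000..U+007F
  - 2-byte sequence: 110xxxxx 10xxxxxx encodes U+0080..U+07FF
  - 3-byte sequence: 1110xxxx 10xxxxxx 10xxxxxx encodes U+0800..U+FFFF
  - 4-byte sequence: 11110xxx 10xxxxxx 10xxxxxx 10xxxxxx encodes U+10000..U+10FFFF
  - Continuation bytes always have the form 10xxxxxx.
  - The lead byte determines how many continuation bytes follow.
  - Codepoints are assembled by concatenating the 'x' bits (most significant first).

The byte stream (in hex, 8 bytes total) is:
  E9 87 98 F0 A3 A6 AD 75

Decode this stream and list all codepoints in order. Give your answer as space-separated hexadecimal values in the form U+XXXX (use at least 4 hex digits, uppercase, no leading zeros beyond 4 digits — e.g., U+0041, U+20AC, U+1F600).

Answer: U+91D8 U+239AD U+0075

Derivation:
Byte[0]=E9: 3-byte lead, need 2 cont bytes. acc=0x9
Byte[1]=87: continuation. acc=(acc<<6)|0x07=0x247
Byte[2]=98: continuation. acc=(acc<<6)|0x18=0x91D8
Completed: cp=U+91D8 (starts at byte 0)
Byte[3]=F0: 4-byte lead, need 3 cont bytes. acc=0x0
Byte[4]=A3: continuation. acc=(acc<<6)|0x23=0x23
Byte[5]=A6: continuation. acc=(acc<<6)|0x26=0x8E6
Byte[6]=AD: continuation. acc=(acc<<6)|0x2D=0x239AD
Completed: cp=U+239AD (starts at byte 3)
Byte[7]=75: 1-byte ASCII. cp=U+0075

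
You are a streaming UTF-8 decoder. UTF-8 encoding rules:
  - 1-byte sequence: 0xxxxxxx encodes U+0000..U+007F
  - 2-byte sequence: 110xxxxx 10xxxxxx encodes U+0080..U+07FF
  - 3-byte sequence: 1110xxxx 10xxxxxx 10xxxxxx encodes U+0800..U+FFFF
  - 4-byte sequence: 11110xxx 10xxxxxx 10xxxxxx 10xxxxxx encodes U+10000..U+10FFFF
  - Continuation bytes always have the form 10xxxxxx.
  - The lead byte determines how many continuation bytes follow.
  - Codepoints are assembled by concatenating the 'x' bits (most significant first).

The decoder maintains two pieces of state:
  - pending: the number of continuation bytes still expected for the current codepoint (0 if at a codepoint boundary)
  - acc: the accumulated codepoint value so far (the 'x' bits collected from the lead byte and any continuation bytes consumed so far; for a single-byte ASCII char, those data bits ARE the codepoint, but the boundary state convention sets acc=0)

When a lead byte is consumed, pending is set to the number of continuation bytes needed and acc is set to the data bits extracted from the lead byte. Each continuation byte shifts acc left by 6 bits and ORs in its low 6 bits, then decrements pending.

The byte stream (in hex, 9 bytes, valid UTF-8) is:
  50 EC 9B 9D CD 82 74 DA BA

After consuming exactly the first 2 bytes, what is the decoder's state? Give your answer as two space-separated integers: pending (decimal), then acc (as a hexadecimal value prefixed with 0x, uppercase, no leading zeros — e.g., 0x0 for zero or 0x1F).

Byte[0]=50: 1-byte. pending=0, acc=0x0
Byte[1]=EC: 3-byte lead. pending=2, acc=0xC

Answer: 2 0xC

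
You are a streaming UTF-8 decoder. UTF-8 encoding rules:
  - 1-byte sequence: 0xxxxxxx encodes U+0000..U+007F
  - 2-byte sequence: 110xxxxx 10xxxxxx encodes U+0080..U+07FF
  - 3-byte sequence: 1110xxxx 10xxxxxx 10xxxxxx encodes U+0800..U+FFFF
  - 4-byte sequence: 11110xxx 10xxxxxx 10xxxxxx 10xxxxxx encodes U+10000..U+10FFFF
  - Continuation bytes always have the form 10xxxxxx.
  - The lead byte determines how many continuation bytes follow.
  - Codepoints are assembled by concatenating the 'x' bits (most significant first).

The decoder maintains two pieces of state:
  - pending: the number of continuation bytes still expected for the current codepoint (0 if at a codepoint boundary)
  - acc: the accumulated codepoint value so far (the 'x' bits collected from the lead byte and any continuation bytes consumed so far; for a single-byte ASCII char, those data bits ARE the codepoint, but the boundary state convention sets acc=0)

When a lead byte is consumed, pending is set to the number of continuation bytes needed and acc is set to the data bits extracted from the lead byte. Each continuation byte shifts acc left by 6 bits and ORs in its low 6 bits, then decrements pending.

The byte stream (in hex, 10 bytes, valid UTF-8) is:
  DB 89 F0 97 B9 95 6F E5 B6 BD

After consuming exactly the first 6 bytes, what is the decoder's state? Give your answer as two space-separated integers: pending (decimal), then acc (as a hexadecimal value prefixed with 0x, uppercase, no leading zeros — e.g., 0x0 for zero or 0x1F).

Answer: 0 0x17E55

Derivation:
Byte[0]=DB: 2-byte lead. pending=1, acc=0x1B
Byte[1]=89: continuation. acc=(acc<<6)|0x09=0x6C9, pending=0
Byte[2]=F0: 4-byte lead. pending=3, acc=0x0
Byte[3]=97: continuation. acc=(acc<<6)|0x17=0x17, pending=2
Byte[4]=B9: continuation. acc=(acc<<6)|0x39=0x5F9, pending=1
Byte[5]=95: continuation. acc=(acc<<6)|0x15=0x17E55, pending=0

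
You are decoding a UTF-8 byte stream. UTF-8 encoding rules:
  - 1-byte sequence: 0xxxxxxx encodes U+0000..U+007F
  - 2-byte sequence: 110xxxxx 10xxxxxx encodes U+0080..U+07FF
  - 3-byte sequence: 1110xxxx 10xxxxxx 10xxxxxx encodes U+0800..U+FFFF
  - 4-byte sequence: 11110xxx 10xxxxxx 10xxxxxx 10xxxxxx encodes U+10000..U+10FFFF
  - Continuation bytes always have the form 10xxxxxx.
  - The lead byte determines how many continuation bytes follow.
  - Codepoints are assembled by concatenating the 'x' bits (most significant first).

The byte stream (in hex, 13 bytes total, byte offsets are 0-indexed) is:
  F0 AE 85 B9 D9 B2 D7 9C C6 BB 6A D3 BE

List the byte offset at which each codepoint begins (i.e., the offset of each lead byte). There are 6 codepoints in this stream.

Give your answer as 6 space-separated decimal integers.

Byte[0]=F0: 4-byte lead, need 3 cont bytes. acc=0x0
Byte[1]=AE: continuation. acc=(acc<<6)|0x2E=0x2E
Byte[2]=85: continuation. acc=(acc<<6)|0x05=0xB85
Byte[3]=B9: continuation. acc=(acc<<6)|0x39=0x2E179
Completed: cp=U+2E179 (starts at byte 0)
Byte[4]=D9: 2-byte lead, need 1 cont bytes. acc=0x19
Byte[5]=B2: continuation. acc=(acc<<6)|0x32=0x672
Completed: cp=U+0672 (starts at byte 4)
Byte[6]=D7: 2-byte lead, need 1 cont bytes. acc=0x17
Byte[7]=9C: continuation. acc=(acc<<6)|0x1C=0x5DC
Completed: cp=U+05DC (starts at byte 6)
Byte[8]=C6: 2-byte lead, need 1 cont bytes. acc=0x6
Byte[9]=BB: continuation. acc=(acc<<6)|0x3B=0x1BB
Completed: cp=U+01BB (starts at byte 8)
Byte[10]=6A: 1-byte ASCII. cp=U+006A
Byte[11]=D3: 2-byte lead, need 1 cont bytes. acc=0x13
Byte[12]=BE: continuation. acc=(acc<<6)|0x3E=0x4FE
Completed: cp=U+04FE (starts at byte 11)

Answer: 0 4 6 8 10 11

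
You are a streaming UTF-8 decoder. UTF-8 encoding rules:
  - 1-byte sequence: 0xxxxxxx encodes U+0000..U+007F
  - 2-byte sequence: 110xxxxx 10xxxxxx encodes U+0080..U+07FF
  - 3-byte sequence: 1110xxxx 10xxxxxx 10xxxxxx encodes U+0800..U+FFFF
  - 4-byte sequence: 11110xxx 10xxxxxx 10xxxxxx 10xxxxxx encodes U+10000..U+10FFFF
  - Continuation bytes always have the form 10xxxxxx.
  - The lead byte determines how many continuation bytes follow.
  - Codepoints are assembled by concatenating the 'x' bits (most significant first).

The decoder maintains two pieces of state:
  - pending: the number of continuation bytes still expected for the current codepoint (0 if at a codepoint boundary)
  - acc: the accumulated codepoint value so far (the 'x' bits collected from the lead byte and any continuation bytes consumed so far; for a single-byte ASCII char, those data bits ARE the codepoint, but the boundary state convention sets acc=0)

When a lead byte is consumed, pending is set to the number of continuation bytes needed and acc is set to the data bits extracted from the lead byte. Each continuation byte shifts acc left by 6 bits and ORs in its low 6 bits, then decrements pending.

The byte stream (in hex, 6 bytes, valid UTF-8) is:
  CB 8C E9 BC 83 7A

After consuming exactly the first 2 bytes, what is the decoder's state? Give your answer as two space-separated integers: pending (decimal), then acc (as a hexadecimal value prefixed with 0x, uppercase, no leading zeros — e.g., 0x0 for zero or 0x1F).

Answer: 0 0x2CC

Derivation:
Byte[0]=CB: 2-byte lead. pending=1, acc=0xB
Byte[1]=8C: continuation. acc=(acc<<6)|0x0C=0x2CC, pending=0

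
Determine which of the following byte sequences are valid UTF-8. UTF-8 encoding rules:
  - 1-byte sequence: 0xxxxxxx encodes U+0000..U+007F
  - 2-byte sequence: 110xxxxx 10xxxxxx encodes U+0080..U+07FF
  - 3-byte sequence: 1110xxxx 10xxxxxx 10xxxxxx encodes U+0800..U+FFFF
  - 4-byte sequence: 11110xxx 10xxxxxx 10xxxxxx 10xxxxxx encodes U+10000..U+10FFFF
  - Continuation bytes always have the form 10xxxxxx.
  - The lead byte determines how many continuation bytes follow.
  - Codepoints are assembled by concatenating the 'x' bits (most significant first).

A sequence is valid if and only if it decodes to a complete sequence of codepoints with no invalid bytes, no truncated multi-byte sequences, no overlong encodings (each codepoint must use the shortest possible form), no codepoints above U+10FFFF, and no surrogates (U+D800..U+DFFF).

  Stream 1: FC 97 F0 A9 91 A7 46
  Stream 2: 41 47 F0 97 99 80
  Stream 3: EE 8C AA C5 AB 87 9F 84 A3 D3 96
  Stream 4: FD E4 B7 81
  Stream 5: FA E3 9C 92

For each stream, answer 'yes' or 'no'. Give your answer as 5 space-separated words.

Stream 1: error at byte offset 0. INVALID
Stream 2: decodes cleanly. VALID
Stream 3: error at byte offset 5. INVALID
Stream 4: error at byte offset 0. INVALID
Stream 5: error at byte offset 0. INVALID

Answer: no yes no no no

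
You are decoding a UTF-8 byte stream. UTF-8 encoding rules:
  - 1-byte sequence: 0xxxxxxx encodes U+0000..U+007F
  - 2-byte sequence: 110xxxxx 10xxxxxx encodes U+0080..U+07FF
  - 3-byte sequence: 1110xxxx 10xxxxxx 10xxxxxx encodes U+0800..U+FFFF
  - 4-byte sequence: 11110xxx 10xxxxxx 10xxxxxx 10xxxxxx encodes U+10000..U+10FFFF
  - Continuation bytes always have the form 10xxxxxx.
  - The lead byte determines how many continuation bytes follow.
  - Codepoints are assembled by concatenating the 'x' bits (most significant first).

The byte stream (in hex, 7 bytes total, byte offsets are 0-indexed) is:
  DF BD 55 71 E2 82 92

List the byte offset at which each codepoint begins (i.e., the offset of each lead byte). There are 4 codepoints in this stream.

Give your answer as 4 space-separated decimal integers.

Byte[0]=DF: 2-byte lead, need 1 cont bytes. acc=0x1F
Byte[1]=BD: continuation. acc=(acc<<6)|0x3D=0x7FD
Completed: cp=U+07FD (starts at byte 0)
Byte[2]=55: 1-byte ASCII. cp=U+0055
Byte[3]=71: 1-byte ASCII. cp=U+0071
Byte[4]=E2: 3-byte lead, need 2 cont bytes. acc=0x2
Byte[5]=82: continuation. acc=(acc<<6)|0x02=0x82
Byte[6]=92: continuation. acc=(acc<<6)|0x12=0x2092
Completed: cp=U+2092 (starts at byte 4)

Answer: 0 2 3 4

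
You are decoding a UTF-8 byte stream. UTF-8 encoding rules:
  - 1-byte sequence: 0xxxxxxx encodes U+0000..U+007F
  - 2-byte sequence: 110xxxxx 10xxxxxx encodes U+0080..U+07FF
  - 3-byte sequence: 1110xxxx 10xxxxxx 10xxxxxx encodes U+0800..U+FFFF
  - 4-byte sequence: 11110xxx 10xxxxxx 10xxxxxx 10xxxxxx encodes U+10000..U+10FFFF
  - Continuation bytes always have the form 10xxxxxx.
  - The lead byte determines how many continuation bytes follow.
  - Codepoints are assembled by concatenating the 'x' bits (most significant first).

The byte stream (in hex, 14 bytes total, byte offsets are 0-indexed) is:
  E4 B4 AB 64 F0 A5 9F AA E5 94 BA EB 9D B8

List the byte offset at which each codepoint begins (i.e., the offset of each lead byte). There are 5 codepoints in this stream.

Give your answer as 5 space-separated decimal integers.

Answer: 0 3 4 8 11

Derivation:
Byte[0]=E4: 3-byte lead, need 2 cont bytes. acc=0x4
Byte[1]=B4: continuation. acc=(acc<<6)|0x34=0x134
Byte[2]=AB: continuation. acc=(acc<<6)|0x2B=0x4D2B
Completed: cp=U+4D2B (starts at byte 0)
Byte[3]=64: 1-byte ASCII. cp=U+0064
Byte[4]=F0: 4-byte lead, need 3 cont bytes. acc=0x0
Byte[5]=A5: continuation. acc=(acc<<6)|0x25=0x25
Byte[6]=9F: continuation. acc=(acc<<6)|0x1F=0x95F
Byte[7]=AA: continuation. acc=(acc<<6)|0x2A=0x257EA
Completed: cp=U+257EA (starts at byte 4)
Byte[8]=E5: 3-byte lead, need 2 cont bytes. acc=0x5
Byte[9]=94: continuation. acc=(acc<<6)|0x14=0x154
Byte[10]=BA: continuation. acc=(acc<<6)|0x3A=0x553A
Completed: cp=U+553A (starts at byte 8)
Byte[11]=EB: 3-byte lead, need 2 cont bytes. acc=0xB
Byte[12]=9D: continuation. acc=(acc<<6)|0x1D=0x2DD
Byte[13]=B8: continuation. acc=(acc<<6)|0x38=0xB778
Completed: cp=U+B778 (starts at byte 11)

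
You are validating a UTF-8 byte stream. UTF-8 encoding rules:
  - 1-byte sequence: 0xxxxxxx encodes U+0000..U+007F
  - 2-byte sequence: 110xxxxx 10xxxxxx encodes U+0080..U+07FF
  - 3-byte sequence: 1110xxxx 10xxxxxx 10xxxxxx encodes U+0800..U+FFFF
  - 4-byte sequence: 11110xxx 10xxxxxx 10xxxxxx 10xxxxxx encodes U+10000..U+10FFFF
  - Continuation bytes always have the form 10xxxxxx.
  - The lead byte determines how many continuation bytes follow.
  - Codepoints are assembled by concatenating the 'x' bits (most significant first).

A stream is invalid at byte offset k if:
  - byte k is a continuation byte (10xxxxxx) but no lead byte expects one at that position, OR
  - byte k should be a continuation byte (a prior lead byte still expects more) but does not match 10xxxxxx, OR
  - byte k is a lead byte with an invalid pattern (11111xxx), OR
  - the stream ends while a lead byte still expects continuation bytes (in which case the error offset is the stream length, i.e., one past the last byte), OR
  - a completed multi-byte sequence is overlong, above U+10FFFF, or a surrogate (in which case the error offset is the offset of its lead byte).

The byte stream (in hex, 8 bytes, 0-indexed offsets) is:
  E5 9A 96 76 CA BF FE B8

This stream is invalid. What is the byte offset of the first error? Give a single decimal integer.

Answer: 6

Derivation:
Byte[0]=E5: 3-byte lead, need 2 cont bytes. acc=0x5
Byte[1]=9A: continuation. acc=(acc<<6)|0x1A=0x15A
Byte[2]=96: continuation. acc=(acc<<6)|0x16=0x5696
Completed: cp=U+5696 (starts at byte 0)
Byte[3]=76: 1-byte ASCII. cp=U+0076
Byte[4]=CA: 2-byte lead, need 1 cont bytes. acc=0xA
Byte[5]=BF: continuation. acc=(acc<<6)|0x3F=0x2BF
Completed: cp=U+02BF (starts at byte 4)
Byte[6]=FE: INVALID lead byte (not 0xxx/110x/1110/11110)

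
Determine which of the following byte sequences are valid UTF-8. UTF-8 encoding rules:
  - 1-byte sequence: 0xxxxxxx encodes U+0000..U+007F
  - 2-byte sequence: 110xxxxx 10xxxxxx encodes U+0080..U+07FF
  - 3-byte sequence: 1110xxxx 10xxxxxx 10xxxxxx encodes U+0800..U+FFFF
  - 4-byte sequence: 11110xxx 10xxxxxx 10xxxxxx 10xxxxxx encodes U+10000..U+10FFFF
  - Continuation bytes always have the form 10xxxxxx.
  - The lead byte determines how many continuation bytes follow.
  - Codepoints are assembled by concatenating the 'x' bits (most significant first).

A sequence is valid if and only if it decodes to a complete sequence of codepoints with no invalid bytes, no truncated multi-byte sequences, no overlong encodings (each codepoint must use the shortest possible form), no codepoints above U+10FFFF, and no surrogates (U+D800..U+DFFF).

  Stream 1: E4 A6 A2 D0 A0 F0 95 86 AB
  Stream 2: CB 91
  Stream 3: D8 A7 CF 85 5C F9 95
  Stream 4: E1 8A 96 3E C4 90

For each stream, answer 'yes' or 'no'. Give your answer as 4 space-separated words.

Answer: yes yes no yes

Derivation:
Stream 1: decodes cleanly. VALID
Stream 2: decodes cleanly. VALID
Stream 3: error at byte offset 5. INVALID
Stream 4: decodes cleanly. VALID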